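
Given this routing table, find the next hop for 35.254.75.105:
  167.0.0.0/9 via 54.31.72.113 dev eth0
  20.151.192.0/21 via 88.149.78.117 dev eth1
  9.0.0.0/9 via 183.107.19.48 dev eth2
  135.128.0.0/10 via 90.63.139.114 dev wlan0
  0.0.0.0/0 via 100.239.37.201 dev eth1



Longest prefix match for 35.254.75.105:
  /9 167.0.0.0: no
  /21 20.151.192.0: no
  /9 9.0.0.0: no
  /10 135.128.0.0: no
  /0 0.0.0.0: MATCH
Selected: next-hop 100.239.37.201 via eth1 (matched /0)


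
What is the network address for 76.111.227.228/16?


IP:   01001100.01101111.11100011.11100100
Mask: 11111111.11111111.00000000.00000000
AND operation:
Net:  01001100.01101111.00000000.00000000
Network: 76.111.0.0/16


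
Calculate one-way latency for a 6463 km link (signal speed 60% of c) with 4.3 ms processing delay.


Speed = 0.6 * 3e5 km/s = 180000 km/s
Propagation delay = 6463 / 180000 = 0.0359 s = 35.9056 ms
Processing delay = 4.3 ms
Total one-way latency = 40.2056 ms


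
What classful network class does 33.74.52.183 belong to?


First octet: 33
Binary: 00100001
0xxxxxxx -> Class A (1-126)
Class A, default mask 255.0.0.0 (/8)


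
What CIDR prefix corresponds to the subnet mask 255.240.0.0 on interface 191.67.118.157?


Binary: 11111111.11110000.00000000.00000000
Count leading 1s
Prefix: /12


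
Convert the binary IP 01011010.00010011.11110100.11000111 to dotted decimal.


01011010 = 90
00010011 = 19
11110100 = 244
11000111 = 199
IP: 90.19.244.199


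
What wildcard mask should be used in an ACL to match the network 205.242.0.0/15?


Subnet mask: 255.254.0.0
Wildcard = 255.255.255.255 - subnet mask
255 - 255 = 0
255 - 254 = 1
255 - 0 = 255
255 - 0 = 255
Wildcard: 0.1.255.255


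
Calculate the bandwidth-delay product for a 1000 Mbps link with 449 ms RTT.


BDP = bandwidth * RTT
= 1000 Mbps * 449 ms
= 1000 * 1e6 * 449 / 1000 bits
= 449000000 bits
= 56125000 bytes
= 54809.5703 KB
BDP = 449000000 bits (56125000 bytes)


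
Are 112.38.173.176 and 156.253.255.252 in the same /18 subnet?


Mask: 255.255.192.0
112.38.173.176 AND mask = 112.38.128.0
156.253.255.252 AND mask = 156.253.192.0
No, different subnets (112.38.128.0 vs 156.253.192.0)


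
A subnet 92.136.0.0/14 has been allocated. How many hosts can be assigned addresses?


Host bits = 32 - 14 = 18
Total addresses = 2^18 = 262144
Usable = total - 2 (network and broadcast)
Usable hosts: 262142


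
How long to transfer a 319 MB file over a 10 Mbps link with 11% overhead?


Effective throughput = 10 * (1 - 11/100) = 8.9 Mbps
File size in Mb = 319 * 8 = 2552 Mb
Time = 2552 / 8.9
Time = 286.7416 seconds


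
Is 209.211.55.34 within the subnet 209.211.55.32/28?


Subnet network: 209.211.55.32
Test IP AND mask: 209.211.55.32
Yes, 209.211.55.34 is in 209.211.55.32/28


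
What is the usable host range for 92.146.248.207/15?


Network: 92.146.0.0
Broadcast: 92.147.255.255
First usable = network + 1
Last usable = broadcast - 1
Range: 92.146.0.1 to 92.147.255.254


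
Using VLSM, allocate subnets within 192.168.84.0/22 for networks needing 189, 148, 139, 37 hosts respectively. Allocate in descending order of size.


189 hosts -> /24 (254 usable): 192.168.84.0/24
148 hosts -> /24 (254 usable): 192.168.85.0/24
139 hosts -> /24 (254 usable): 192.168.86.0/24
37 hosts -> /26 (62 usable): 192.168.87.0/26
Allocation: 192.168.84.0/24 (189 hosts, 254 usable); 192.168.85.0/24 (148 hosts, 254 usable); 192.168.86.0/24 (139 hosts, 254 usable); 192.168.87.0/26 (37 hosts, 62 usable)


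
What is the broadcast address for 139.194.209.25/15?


Network: 139.194.0.0/15
Host bits = 17
Set all host bits to 1:
Broadcast: 139.195.255.255


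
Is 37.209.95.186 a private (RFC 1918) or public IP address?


RFC 1918 private ranges:
  10.0.0.0/8 (10.0.0.0 - 10.255.255.255)
  172.16.0.0/12 (172.16.0.0 - 172.31.255.255)
  192.168.0.0/16 (192.168.0.0 - 192.168.255.255)
Public (not in any RFC 1918 range)


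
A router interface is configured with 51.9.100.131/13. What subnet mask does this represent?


/13 means 13 network bits, 19 host bits
Binary: 11111111111110000000000000000000
Mask: 255.248.0.0


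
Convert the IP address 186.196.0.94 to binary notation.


186 = 10111010
196 = 11000100
0 = 00000000
94 = 01011110
Binary: 10111010.11000100.00000000.01011110


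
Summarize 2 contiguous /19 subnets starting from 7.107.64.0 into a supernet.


Original prefix: /19
Number of subnets: 2 = 2^1
New prefix = 19 - 1 = 18
Supernet: 7.107.64.0/18


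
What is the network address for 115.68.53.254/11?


IP:   01110011.01000100.00110101.11111110
Mask: 11111111.11100000.00000000.00000000
AND operation:
Net:  01110011.01000000.00000000.00000000
Network: 115.64.0.0/11


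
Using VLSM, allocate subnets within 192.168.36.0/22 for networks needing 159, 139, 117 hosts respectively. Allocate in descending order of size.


159 hosts -> /24 (254 usable): 192.168.36.0/24
139 hosts -> /24 (254 usable): 192.168.37.0/24
117 hosts -> /25 (126 usable): 192.168.38.0/25
Allocation: 192.168.36.0/24 (159 hosts, 254 usable); 192.168.37.0/24 (139 hosts, 254 usable); 192.168.38.0/25 (117 hosts, 126 usable)


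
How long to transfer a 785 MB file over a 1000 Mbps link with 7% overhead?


Effective throughput = 1000 * (1 - 7/100) = 930.0 Mbps
File size in Mb = 785 * 8 = 6280 Mb
Time = 6280 / 930.0
Time = 6.7527 seconds


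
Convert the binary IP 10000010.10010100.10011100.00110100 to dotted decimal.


10000010 = 130
10010100 = 148
10011100 = 156
00110100 = 52
IP: 130.148.156.52


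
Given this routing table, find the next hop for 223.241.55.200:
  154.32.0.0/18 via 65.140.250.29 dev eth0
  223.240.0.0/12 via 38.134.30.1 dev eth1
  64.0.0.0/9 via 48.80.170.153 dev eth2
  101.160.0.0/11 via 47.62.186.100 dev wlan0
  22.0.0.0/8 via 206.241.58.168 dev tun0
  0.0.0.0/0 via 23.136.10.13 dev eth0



Longest prefix match for 223.241.55.200:
  /18 154.32.0.0: no
  /12 223.240.0.0: MATCH
  /9 64.0.0.0: no
  /11 101.160.0.0: no
  /8 22.0.0.0: no
  /0 0.0.0.0: MATCH
Selected: next-hop 38.134.30.1 via eth1 (matched /12)


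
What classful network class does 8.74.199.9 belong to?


First octet: 8
Binary: 00001000
0xxxxxxx -> Class A (1-126)
Class A, default mask 255.0.0.0 (/8)


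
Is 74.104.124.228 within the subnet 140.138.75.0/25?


Subnet network: 140.138.75.0
Test IP AND mask: 74.104.124.128
No, 74.104.124.228 is not in 140.138.75.0/25


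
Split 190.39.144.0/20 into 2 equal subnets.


New prefix = 20 + 1 = 21
Each subnet has 2048 addresses
  190.39.144.0/21
  190.39.152.0/21
Subnets: 190.39.144.0/21, 190.39.152.0/21


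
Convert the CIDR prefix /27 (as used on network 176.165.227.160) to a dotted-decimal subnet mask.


/27 means 27 network bits, 5 host bits
Binary: 11111111111111111111111111100000
Mask: 255.255.255.224


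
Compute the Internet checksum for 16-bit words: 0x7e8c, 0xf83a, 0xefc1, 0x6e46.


Sum all words (with carry folding):
+ 0x7e8c = 0x7e8c
+ 0xf83a = 0x76c7
+ 0xefc1 = 0x6689
+ 0x6e46 = 0xd4cf
One's complement: ~0xd4cf
Checksum = 0x2b30


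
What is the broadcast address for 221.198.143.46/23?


Network: 221.198.142.0/23
Host bits = 9
Set all host bits to 1:
Broadcast: 221.198.143.255


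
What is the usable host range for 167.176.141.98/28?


Network: 167.176.141.96
Broadcast: 167.176.141.111
First usable = network + 1
Last usable = broadcast - 1
Range: 167.176.141.97 to 167.176.141.110


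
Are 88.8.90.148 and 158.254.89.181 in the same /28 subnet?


Mask: 255.255.255.240
88.8.90.148 AND mask = 88.8.90.144
158.254.89.181 AND mask = 158.254.89.176
No, different subnets (88.8.90.144 vs 158.254.89.176)


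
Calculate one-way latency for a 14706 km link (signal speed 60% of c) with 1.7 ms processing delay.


Speed = 0.6 * 3e5 km/s = 180000 km/s
Propagation delay = 14706 / 180000 = 0.0817 s = 81.7 ms
Processing delay = 1.7 ms
Total one-way latency = 83.4 ms


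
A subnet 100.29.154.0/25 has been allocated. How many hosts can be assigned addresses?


Host bits = 32 - 25 = 7
Total addresses = 2^7 = 128
Usable = total - 2 (network and broadcast)
Usable hosts: 126


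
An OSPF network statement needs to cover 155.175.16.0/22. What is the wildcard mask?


Subnet mask: 255.255.252.0
Wildcard = 255.255.255.255 - subnet mask
255 - 255 = 0
255 - 255 = 0
255 - 252 = 3
255 - 0 = 255
Wildcard: 0.0.3.255


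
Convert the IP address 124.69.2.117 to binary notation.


124 = 01111100
69 = 01000101
2 = 00000010
117 = 01110101
Binary: 01111100.01000101.00000010.01110101


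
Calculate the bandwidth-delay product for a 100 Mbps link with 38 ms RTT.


BDP = bandwidth * RTT
= 100 Mbps * 38 ms
= 100 * 1e6 * 38 / 1000 bits
= 3800000 bits
= 475000 bytes
= 463.8672 KB
BDP = 3800000 bits (475000 bytes)


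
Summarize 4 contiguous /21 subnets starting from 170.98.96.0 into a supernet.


Original prefix: /21
Number of subnets: 4 = 2^2
New prefix = 21 - 2 = 19
Supernet: 170.98.96.0/19


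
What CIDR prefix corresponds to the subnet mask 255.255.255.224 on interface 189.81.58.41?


Binary: 11111111.11111111.11111111.11100000
Count leading 1s
Prefix: /27


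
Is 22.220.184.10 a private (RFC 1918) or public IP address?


RFC 1918 private ranges:
  10.0.0.0/8 (10.0.0.0 - 10.255.255.255)
  172.16.0.0/12 (172.16.0.0 - 172.31.255.255)
  192.168.0.0/16 (192.168.0.0 - 192.168.255.255)
Public (not in any RFC 1918 range)


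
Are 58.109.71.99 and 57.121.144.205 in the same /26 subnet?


Mask: 255.255.255.192
58.109.71.99 AND mask = 58.109.71.64
57.121.144.205 AND mask = 57.121.144.192
No, different subnets (58.109.71.64 vs 57.121.144.192)


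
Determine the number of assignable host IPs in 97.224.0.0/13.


Host bits = 32 - 13 = 19
Total addresses = 2^19 = 524288
Usable = total - 2 (network and broadcast)
Usable hosts: 524286


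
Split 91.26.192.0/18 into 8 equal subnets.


New prefix = 18 + 3 = 21
Each subnet has 2048 addresses
  91.26.192.0/21
  91.26.200.0/21
  91.26.208.0/21
  91.26.216.0/21
  91.26.224.0/21
  91.26.232.0/21
  91.26.240.0/21
  91.26.248.0/21
Subnets: 91.26.192.0/21, 91.26.200.0/21, 91.26.208.0/21, 91.26.216.0/21, 91.26.224.0/21, 91.26.232.0/21, 91.26.240.0/21, 91.26.248.0/21


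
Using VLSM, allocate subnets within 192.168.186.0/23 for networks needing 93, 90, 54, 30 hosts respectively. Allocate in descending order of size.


93 hosts -> /25 (126 usable): 192.168.186.0/25
90 hosts -> /25 (126 usable): 192.168.186.128/25
54 hosts -> /26 (62 usable): 192.168.187.0/26
30 hosts -> /27 (30 usable): 192.168.187.64/27
Allocation: 192.168.186.0/25 (93 hosts, 126 usable); 192.168.186.128/25 (90 hosts, 126 usable); 192.168.187.0/26 (54 hosts, 62 usable); 192.168.187.64/27 (30 hosts, 30 usable)


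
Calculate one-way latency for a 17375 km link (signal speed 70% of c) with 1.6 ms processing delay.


Speed = 0.7 * 3e5 km/s = 210000 km/s
Propagation delay = 17375 / 210000 = 0.0827 s = 82.7381 ms
Processing delay = 1.6 ms
Total one-way latency = 84.3381 ms


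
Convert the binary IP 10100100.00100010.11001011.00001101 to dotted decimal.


10100100 = 164
00100010 = 34
11001011 = 203
00001101 = 13
IP: 164.34.203.13


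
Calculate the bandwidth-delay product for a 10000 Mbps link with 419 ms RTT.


BDP = bandwidth * RTT
= 10000 Mbps * 419 ms
= 10000 * 1e6 * 419 / 1000 bits
= 4190000000 bits
= 523750000 bytes
= 511474.6094 KB
BDP = 4190000000 bits (523750000 bytes)


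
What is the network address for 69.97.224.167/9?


IP:   01000101.01100001.11100000.10100111
Mask: 11111111.10000000.00000000.00000000
AND operation:
Net:  01000101.00000000.00000000.00000000
Network: 69.0.0.0/9


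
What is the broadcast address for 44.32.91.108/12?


Network: 44.32.0.0/12
Host bits = 20
Set all host bits to 1:
Broadcast: 44.47.255.255


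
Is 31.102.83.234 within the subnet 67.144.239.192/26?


Subnet network: 67.144.239.192
Test IP AND mask: 31.102.83.192
No, 31.102.83.234 is not in 67.144.239.192/26


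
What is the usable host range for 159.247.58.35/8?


Network: 159.0.0.0
Broadcast: 159.255.255.255
First usable = network + 1
Last usable = broadcast - 1
Range: 159.0.0.1 to 159.255.255.254


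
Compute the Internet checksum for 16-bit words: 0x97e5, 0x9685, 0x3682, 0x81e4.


Sum all words (with carry folding):
+ 0x97e5 = 0x97e5
+ 0x9685 = 0x2e6b
+ 0x3682 = 0x64ed
+ 0x81e4 = 0xe6d1
One's complement: ~0xe6d1
Checksum = 0x192e


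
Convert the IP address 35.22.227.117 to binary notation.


35 = 00100011
22 = 00010110
227 = 11100011
117 = 01110101
Binary: 00100011.00010110.11100011.01110101


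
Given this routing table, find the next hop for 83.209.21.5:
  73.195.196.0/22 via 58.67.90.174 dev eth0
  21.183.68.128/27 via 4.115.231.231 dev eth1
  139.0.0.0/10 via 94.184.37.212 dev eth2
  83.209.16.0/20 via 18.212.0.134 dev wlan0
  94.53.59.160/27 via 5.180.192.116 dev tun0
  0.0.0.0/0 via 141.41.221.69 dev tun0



Longest prefix match for 83.209.21.5:
  /22 73.195.196.0: no
  /27 21.183.68.128: no
  /10 139.0.0.0: no
  /20 83.209.16.0: MATCH
  /27 94.53.59.160: no
  /0 0.0.0.0: MATCH
Selected: next-hop 18.212.0.134 via wlan0 (matched /20)


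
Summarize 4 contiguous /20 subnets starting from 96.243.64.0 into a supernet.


Original prefix: /20
Number of subnets: 4 = 2^2
New prefix = 20 - 2 = 18
Supernet: 96.243.64.0/18


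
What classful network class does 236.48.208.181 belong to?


First octet: 236
Binary: 11101100
1110xxxx -> Class D (224-239)
Class D (multicast), default mask N/A


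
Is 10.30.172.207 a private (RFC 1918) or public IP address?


RFC 1918 private ranges:
  10.0.0.0/8 (10.0.0.0 - 10.255.255.255)
  172.16.0.0/12 (172.16.0.0 - 172.31.255.255)
  192.168.0.0/16 (192.168.0.0 - 192.168.255.255)
Private (in 10.0.0.0/8)


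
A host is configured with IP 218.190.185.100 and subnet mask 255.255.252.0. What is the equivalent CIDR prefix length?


Binary: 11111111.11111111.11111100.00000000
Count leading 1s
Prefix: /22


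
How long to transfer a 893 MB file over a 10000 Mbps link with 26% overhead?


Effective throughput = 10000 * (1 - 26/100) = 7400 Mbps
File size in Mb = 893 * 8 = 7144 Mb
Time = 7144 / 7400
Time = 0.9654 seconds


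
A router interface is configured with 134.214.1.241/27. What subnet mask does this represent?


/27 means 27 network bits, 5 host bits
Binary: 11111111111111111111111111100000
Mask: 255.255.255.224


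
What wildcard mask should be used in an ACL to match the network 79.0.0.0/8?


Subnet mask: 255.0.0.0
Wildcard = 255.255.255.255 - subnet mask
255 - 255 = 0
255 - 0 = 255
255 - 0 = 255
255 - 0 = 255
Wildcard: 0.255.255.255


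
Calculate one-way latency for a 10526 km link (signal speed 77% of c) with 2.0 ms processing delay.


Speed = 0.77 * 3e5 km/s = 231000 km/s
Propagation delay = 10526 / 231000 = 0.0456 s = 45.5671 ms
Processing delay = 2.0 ms
Total one-way latency = 47.5671 ms


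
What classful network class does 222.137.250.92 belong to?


First octet: 222
Binary: 11011110
110xxxxx -> Class C (192-223)
Class C, default mask 255.255.255.0 (/24)


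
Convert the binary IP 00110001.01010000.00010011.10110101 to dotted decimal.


00110001 = 49
01010000 = 80
00010011 = 19
10110101 = 181
IP: 49.80.19.181


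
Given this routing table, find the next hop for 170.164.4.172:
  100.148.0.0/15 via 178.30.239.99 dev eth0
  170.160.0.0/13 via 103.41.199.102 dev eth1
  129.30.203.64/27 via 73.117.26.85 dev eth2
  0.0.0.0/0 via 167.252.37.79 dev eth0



Longest prefix match for 170.164.4.172:
  /15 100.148.0.0: no
  /13 170.160.0.0: MATCH
  /27 129.30.203.64: no
  /0 0.0.0.0: MATCH
Selected: next-hop 103.41.199.102 via eth1 (matched /13)


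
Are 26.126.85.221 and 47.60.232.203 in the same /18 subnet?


Mask: 255.255.192.0
26.126.85.221 AND mask = 26.126.64.0
47.60.232.203 AND mask = 47.60.192.0
No, different subnets (26.126.64.0 vs 47.60.192.0)


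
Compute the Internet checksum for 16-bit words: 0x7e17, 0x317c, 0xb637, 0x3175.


Sum all words (with carry folding):
+ 0x7e17 = 0x7e17
+ 0x317c = 0xaf93
+ 0xb637 = 0x65cb
+ 0x3175 = 0x9740
One's complement: ~0x9740
Checksum = 0x68bf


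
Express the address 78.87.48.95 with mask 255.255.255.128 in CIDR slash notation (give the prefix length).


Binary: 11111111.11111111.11111111.10000000
Count leading 1s
Prefix: /25


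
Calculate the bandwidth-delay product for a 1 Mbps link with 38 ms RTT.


BDP = bandwidth * RTT
= 1 Mbps * 38 ms
= 1 * 1e6 * 38 / 1000 bits
= 38000 bits
= 4750 bytes
= 4.6387 KB
BDP = 38000 bits (4750 bytes)


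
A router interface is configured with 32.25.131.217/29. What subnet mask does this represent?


/29 means 29 network bits, 3 host bits
Binary: 11111111111111111111111111111000
Mask: 255.255.255.248


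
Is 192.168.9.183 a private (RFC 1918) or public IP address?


RFC 1918 private ranges:
  10.0.0.0/8 (10.0.0.0 - 10.255.255.255)
  172.16.0.0/12 (172.16.0.0 - 172.31.255.255)
  192.168.0.0/16 (192.168.0.0 - 192.168.255.255)
Private (in 192.168.0.0/16)


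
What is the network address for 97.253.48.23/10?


IP:   01100001.11111101.00110000.00010111
Mask: 11111111.11000000.00000000.00000000
AND operation:
Net:  01100001.11000000.00000000.00000000
Network: 97.192.0.0/10


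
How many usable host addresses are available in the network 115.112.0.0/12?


Host bits = 32 - 12 = 20
Total addresses = 2^20 = 1048576
Usable = total - 2 (network and broadcast)
Usable hosts: 1048574


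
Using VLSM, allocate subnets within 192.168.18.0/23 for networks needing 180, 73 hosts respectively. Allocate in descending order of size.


180 hosts -> /24 (254 usable): 192.168.18.0/24
73 hosts -> /25 (126 usable): 192.168.19.0/25
Allocation: 192.168.18.0/24 (180 hosts, 254 usable); 192.168.19.0/25 (73 hosts, 126 usable)


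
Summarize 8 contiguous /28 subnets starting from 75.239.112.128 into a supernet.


Original prefix: /28
Number of subnets: 8 = 2^3
New prefix = 28 - 3 = 25
Supernet: 75.239.112.128/25


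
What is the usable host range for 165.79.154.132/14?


Network: 165.76.0.0
Broadcast: 165.79.255.255
First usable = network + 1
Last usable = broadcast - 1
Range: 165.76.0.1 to 165.79.255.254


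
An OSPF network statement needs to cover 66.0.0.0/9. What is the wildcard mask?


Subnet mask: 255.128.0.0
Wildcard = 255.255.255.255 - subnet mask
255 - 255 = 0
255 - 128 = 127
255 - 0 = 255
255 - 0 = 255
Wildcard: 0.127.255.255


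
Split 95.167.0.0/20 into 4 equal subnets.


New prefix = 20 + 2 = 22
Each subnet has 1024 addresses
  95.167.0.0/22
  95.167.4.0/22
  95.167.8.0/22
  95.167.12.0/22
Subnets: 95.167.0.0/22, 95.167.4.0/22, 95.167.8.0/22, 95.167.12.0/22


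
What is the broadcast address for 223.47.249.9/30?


Network: 223.47.249.8/30
Host bits = 2
Set all host bits to 1:
Broadcast: 223.47.249.11


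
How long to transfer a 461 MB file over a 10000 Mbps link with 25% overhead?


Effective throughput = 10000 * (1 - 25/100) = 7500 Mbps
File size in Mb = 461 * 8 = 3688 Mb
Time = 3688 / 7500
Time = 0.4917 seconds


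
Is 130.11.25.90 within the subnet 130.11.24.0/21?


Subnet network: 130.11.24.0
Test IP AND mask: 130.11.24.0
Yes, 130.11.25.90 is in 130.11.24.0/21


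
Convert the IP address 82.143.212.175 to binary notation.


82 = 01010010
143 = 10001111
212 = 11010100
175 = 10101111
Binary: 01010010.10001111.11010100.10101111


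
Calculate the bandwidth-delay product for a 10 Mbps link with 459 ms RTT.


BDP = bandwidth * RTT
= 10 Mbps * 459 ms
= 10 * 1e6 * 459 / 1000 bits
= 4590000 bits
= 573750 bytes
= 560.3027 KB
BDP = 4590000 bits (573750 bytes)


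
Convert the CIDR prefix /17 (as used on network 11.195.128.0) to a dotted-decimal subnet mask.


/17 means 17 network bits, 15 host bits
Binary: 11111111111111111000000000000000
Mask: 255.255.128.0


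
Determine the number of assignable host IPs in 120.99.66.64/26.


Host bits = 32 - 26 = 6
Total addresses = 2^6 = 64
Usable = total - 2 (network and broadcast)
Usable hosts: 62


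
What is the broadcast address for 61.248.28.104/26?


Network: 61.248.28.64/26
Host bits = 6
Set all host bits to 1:
Broadcast: 61.248.28.127


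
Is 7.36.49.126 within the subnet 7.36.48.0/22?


Subnet network: 7.36.48.0
Test IP AND mask: 7.36.48.0
Yes, 7.36.49.126 is in 7.36.48.0/22


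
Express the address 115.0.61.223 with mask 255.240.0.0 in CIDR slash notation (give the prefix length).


Binary: 11111111.11110000.00000000.00000000
Count leading 1s
Prefix: /12


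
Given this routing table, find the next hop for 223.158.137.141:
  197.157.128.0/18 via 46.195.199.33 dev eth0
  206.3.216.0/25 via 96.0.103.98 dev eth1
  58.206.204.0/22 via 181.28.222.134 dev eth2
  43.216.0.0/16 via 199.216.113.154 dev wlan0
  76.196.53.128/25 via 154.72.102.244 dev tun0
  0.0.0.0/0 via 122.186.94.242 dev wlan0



Longest prefix match for 223.158.137.141:
  /18 197.157.128.0: no
  /25 206.3.216.0: no
  /22 58.206.204.0: no
  /16 43.216.0.0: no
  /25 76.196.53.128: no
  /0 0.0.0.0: MATCH
Selected: next-hop 122.186.94.242 via wlan0 (matched /0)


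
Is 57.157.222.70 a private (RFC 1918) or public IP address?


RFC 1918 private ranges:
  10.0.0.0/8 (10.0.0.0 - 10.255.255.255)
  172.16.0.0/12 (172.16.0.0 - 172.31.255.255)
  192.168.0.0/16 (192.168.0.0 - 192.168.255.255)
Public (not in any RFC 1918 range)


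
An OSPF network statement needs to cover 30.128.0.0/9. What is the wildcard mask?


Subnet mask: 255.128.0.0
Wildcard = 255.255.255.255 - subnet mask
255 - 255 = 0
255 - 128 = 127
255 - 0 = 255
255 - 0 = 255
Wildcard: 0.127.255.255


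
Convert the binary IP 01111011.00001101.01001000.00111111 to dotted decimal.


01111011 = 123
00001101 = 13
01001000 = 72
00111111 = 63
IP: 123.13.72.63


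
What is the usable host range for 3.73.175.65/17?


Network: 3.73.128.0
Broadcast: 3.73.255.255
First usable = network + 1
Last usable = broadcast - 1
Range: 3.73.128.1 to 3.73.255.254


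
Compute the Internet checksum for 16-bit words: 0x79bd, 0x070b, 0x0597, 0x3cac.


Sum all words (with carry folding):
+ 0x79bd = 0x79bd
+ 0x070b = 0x80c8
+ 0x0597 = 0x865f
+ 0x3cac = 0xc30b
One's complement: ~0xc30b
Checksum = 0x3cf4


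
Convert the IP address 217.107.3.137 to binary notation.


217 = 11011001
107 = 01101011
3 = 00000011
137 = 10001001
Binary: 11011001.01101011.00000011.10001001


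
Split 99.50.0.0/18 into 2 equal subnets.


New prefix = 18 + 1 = 19
Each subnet has 8192 addresses
  99.50.0.0/19
  99.50.32.0/19
Subnets: 99.50.0.0/19, 99.50.32.0/19


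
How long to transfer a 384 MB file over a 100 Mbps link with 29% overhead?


Effective throughput = 100 * (1 - 29/100) = 71 Mbps
File size in Mb = 384 * 8 = 3072 Mb
Time = 3072 / 71
Time = 43.2676 seconds


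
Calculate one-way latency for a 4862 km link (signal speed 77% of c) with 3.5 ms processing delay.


Speed = 0.77 * 3e5 km/s = 231000 km/s
Propagation delay = 4862 / 231000 = 0.021 s = 21.0476 ms
Processing delay = 3.5 ms
Total one-way latency = 24.5476 ms


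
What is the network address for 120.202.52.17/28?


IP:   01111000.11001010.00110100.00010001
Mask: 11111111.11111111.11111111.11110000
AND operation:
Net:  01111000.11001010.00110100.00010000
Network: 120.202.52.16/28


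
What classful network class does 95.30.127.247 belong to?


First octet: 95
Binary: 01011111
0xxxxxxx -> Class A (1-126)
Class A, default mask 255.0.0.0 (/8)


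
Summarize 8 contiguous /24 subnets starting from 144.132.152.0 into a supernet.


Original prefix: /24
Number of subnets: 8 = 2^3
New prefix = 24 - 3 = 21
Supernet: 144.132.152.0/21


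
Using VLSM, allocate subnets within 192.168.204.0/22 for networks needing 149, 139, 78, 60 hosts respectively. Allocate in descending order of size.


149 hosts -> /24 (254 usable): 192.168.204.0/24
139 hosts -> /24 (254 usable): 192.168.205.0/24
78 hosts -> /25 (126 usable): 192.168.206.0/25
60 hosts -> /26 (62 usable): 192.168.206.128/26
Allocation: 192.168.204.0/24 (149 hosts, 254 usable); 192.168.205.0/24 (139 hosts, 254 usable); 192.168.206.0/25 (78 hosts, 126 usable); 192.168.206.128/26 (60 hosts, 62 usable)


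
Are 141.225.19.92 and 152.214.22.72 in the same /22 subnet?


Mask: 255.255.252.0
141.225.19.92 AND mask = 141.225.16.0
152.214.22.72 AND mask = 152.214.20.0
No, different subnets (141.225.16.0 vs 152.214.20.0)


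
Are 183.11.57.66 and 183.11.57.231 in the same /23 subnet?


Mask: 255.255.254.0
183.11.57.66 AND mask = 183.11.56.0
183.11.57.231 AND mask = 183.11.56.0
Yes, same subnet (183.11.56.0)


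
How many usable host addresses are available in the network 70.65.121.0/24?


Host bits = 32 - 24 = 8
Total addresses = 2^8 = 256
Usable = total - 2 (network and broadcast)
Usable hosts: 254


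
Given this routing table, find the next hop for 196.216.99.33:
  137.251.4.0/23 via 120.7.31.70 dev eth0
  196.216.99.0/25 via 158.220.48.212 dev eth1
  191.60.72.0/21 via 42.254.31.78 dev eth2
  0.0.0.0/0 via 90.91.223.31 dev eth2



Longest prefix match for 196.216.99.33:
  /23 137.251.4.0: no
  /25 196.216.99.0: MATCH
  /21 191.60.72.0: no
  /0 0.0.0.0: MATCH
Selected: next-hop 158.220.48.212 via eth1 (matched /25)


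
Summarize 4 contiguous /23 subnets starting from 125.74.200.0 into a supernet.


Original prefix: /23
Number of subnets: 4 = 2^2
New prefix = 23 - 2 = 21
Supernet: 125.74.200.0/21


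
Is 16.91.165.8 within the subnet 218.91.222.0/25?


Subnet network: 218.91.222.0
Test IP AND mask: 16.91.165.0
No, 16.91.165.8 is not in 218.91.222.0/25


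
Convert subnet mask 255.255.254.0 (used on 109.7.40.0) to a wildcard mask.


Subnet mask: 255.255.254.0
Wildcard = 255.255.255.255 - subnet mask
255 - 255 = 0
255 - 255 = 0
255 - 254 = 1
255 - 0 = 255
Wildcard: 0.0.1.255


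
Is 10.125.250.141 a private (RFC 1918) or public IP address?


RFC 1918 private ranges:
  10.0.0.0/8 (10.0.0.0 - 10.255.255.255)
  172.16.0.0/12 (172.16.0.0 - 172.31.255.255)
  192.168.0.0/16 (192.168.0.0 - 192.168.255.255)
Private (in 10.0.0.0/8)


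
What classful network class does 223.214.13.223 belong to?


First octet: 223
Binary: 11011111
110xxxxx -> Class C (192-223)
Class C, default mask 255.255.255.0 (/24)


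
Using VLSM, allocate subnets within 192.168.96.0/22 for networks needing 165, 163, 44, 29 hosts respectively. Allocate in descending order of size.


165 hosts -> /24 (254 usable): 192.168.96.0/24
163 hosts -> /24 (254 usable): 192.168.97.0/24
44 hosts -> /26 (62 usable): 192.168.98.0/26
29 hosts -> /27 (30 usable): 192.168.98.64/27
Allocation: 192.168.96.0/24 (165 hosts, 254 usable); 192.168.97.0/24 (163 hosts, 254 usable); 192.168.98.0/26 (44 hosts, 62 usable); 192.168.98.64/27 (29 hosts, 30 usable)


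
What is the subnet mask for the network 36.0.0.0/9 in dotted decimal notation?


/9 means 9 network bits, 23 host bits
Binary: 11111111100000000000000000000000
Mask: 255.128.0.0


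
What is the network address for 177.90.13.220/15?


IP:   10110001.01011010.00001101.11011100
Mask: 11111111.11111110.00000000.00000000
AND operation:
Net:  10110001.01011010.00000000.00000000
Network: 177.90.0.0/15


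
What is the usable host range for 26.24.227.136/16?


Network: 26.24.0.0
Broadcast: 26.24.255.255
First usable = network + 1
Last usable = broadcast - 1
Range: 26.24.0.1 to 26.24.255.254


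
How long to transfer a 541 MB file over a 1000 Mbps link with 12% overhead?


Effective throughput = 1000 * (1 - 12/100) = 880 Mbps
File size in Mb = 541 * 8 = 4328 Mb
Time = 4328 / 880
Time = 4.9182 seconds


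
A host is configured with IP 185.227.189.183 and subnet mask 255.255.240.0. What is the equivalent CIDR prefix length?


Binary: 11111111.11111111.11110000.00000000
Count leading 1s
Prefix: /20


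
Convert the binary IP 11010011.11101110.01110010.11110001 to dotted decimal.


11010011 = 211
11101110 = 238
01110010 = 114
11110001 = 241
IP: 211.238.114.241


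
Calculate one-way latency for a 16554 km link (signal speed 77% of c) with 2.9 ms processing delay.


Speed = 0.77 * 3e5 km/s = 231000 km/s
Propagation delay = 16554 / 231000 = 0.0717 s = 71.6623 ms
Processing delay = 2.9 ms
Total one-way latency = 74.5623 ms


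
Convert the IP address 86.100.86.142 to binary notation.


86 = 01010110
100 = 01100100
86 = 01010110
142 = 10001110
Binary: 01010110.01100100.01010110.10001110


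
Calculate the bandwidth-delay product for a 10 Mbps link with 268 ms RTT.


BDP = bandwidth * RTT
= 10 Mbps * 268 ms
= 10 * 1e6 * 268 / 1000 bits
= 2680000 bits
= 335000 bytes
= 327.1484 KB
BDP = 2680000 bits (335000 bytes)


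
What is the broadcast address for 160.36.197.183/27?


Network: 160.36.197.160/27
Host bits = 5
Set all host bits to 1:
Broadcast: 160.36.197.191


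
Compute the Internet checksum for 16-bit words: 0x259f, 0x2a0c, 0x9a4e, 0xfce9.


Sum all words (with carry folding):
+ 0x259f = 0x259f
+ 0x2a0c = 0x4fab
+ 0x9a4e = 0xe9f9
+ 0xfce9 = 0xe6e3
One's complement: ~0xe6e3
Checksum = 0x191c


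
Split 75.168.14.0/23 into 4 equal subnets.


New prefix = 23 + 2 = 25
Each subnet has 128 addresses
  75.168.14.0/25
  75.168.14.128/25
  75.168.15.0/25
  75.168.15.128/25
Subnets: 75.168.14.0/25, 75.168.14.128/25, 75.168.15.0/25, 75.168.15.128/25


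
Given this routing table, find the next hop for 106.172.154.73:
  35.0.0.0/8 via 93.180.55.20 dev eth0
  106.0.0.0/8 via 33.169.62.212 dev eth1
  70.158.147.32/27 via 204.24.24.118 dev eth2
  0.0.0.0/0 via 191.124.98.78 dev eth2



Longest prefix match for 106.172.154.73:
  /8 35.0.0.0: no
  /8 106.0.0.0: MATCH
  /27 70.158.147.32: no
  /0 0.0.0.0: MATCH
Selected: next-hop 33.169.62.212 via eth1 (matched /8)


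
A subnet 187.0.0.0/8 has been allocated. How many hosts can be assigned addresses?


Host bits = 32 - 8 = 24
Total addresses = 2^24 = 16777216
Usable = total - 2 (network and broadcast)
Usable hosts: 16777214


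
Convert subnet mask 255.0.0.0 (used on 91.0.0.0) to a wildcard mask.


Subnet mask: 255.0.0.0
Wildcard = 255.255.255.255 - subnet mask
255 - 255 = 0
255 - 0 = 255
255 - 0 = 255
255 - 0 = 255
Wildcard: 0.255.255.255


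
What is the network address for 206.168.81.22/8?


IP:   11001110.10101000.01010001.00010110
Mask: 11111111.00000000.00000000.00000000
AND operation:
Net:  11001110.00000000.00000000.00000000
Network: 206.0.0.0/8


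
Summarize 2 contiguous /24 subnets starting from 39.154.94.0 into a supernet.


Original prefix: /24
Number of subnets: 2 = 2^1
New prefix = 24 - 1 = 23
Supernet: 39.154.94.0/23


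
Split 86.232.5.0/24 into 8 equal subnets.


New prefix = 24 + 3 = 27
Each subnet has 32 addresses
  86.232.5.0/27
  86.232.5.32/27
  86.232.5.64/27
  86.232.5.96/27
  86.232.5.128/27
  86.232.5.160/27
  86.232.5.192/27
  86.232.5.224/27
Subnets: 86.232.5.0/27, 86.232.5.32/27, 86.232.5.64/27, 86.232.5.96/27, 86.232.5.128/27, 86.232.5.160/27, 86.232.5.192/27, 86.232.5.224/27


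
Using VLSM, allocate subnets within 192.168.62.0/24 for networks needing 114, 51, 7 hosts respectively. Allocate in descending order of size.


114 hosts -> /25 (126 usable): 192.168.62.0/25
51 hosts -> /26 (62 usable): 192.168.62.128/26
7 hosts -> /28 (14 usable): 192.168.62.192/28
Allocation: 192.168.62.0/25 (114 hosts, 126 usable); 192.168.62.128/26 (51 hosts, 62 usable); 192.168.62.192/28 (7 hosts, 14 usable)


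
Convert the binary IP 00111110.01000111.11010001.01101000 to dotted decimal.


00111110 = 62
01000111 = 71
11010001 = 209
01101000 = 104
IP: 62.71.209.104


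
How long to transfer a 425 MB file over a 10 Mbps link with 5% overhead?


Effective throughput = 10 * (1 - 5/100) = 9.5 Mbps
File size in Mb = 425 * 8 = 3400 Mb
Time = 3400 / 9.5
Time = 357.8947 seconds


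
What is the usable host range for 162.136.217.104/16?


Network: 162.136.0.0
Broadcast: 162.136.255.255
First usable = network + 1
Last usable = broadcast - 1
Range: 162.136.0.1 to 162.136.255.254


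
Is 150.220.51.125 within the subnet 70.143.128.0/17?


Subnet network: 70.143.128.0
Test IP AND mask: 150.220.0.0
No, 150.220.51.125 is not in 70.143.128.0/17


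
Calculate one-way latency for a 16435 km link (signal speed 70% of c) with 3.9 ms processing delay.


Speed = 0.7 * 3e5 km/s = 210000 km/s
Propagation delay = 16435 / 210000 = 0.0783 s = 78.2619 ms
Processing delay = 3.9 ms
Total one-way latency = 82.1619 ms


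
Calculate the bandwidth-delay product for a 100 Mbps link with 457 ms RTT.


BDP = bandwidth * RTT
= 100 Mbps * 457 ms
= 100 * 1e6 * 457 / 1000 bits
= 45700000 bits
= 5712500 bytes
= 5578.6133 KB
BDP = 45700000 bits (5712500 bytes)


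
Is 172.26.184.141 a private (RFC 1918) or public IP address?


RFC 1918 private ranges:
  10.0.0.0/8 (10.0.0.0 - 10.255.255.255)
  172.16.0.0/12 (172.16.0.0 - 172.31.255.255)
  192.168.0.0/16 (192.168.0.0 - 192.168.255.255)
Private (in 172.16.0.0/12)


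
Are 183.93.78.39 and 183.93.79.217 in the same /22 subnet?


Mask: 255.255.252.0
183.93.78.39 AND mask = 183.93.76.0
183.93.79.217 AND mask = 183.93.76.0
Yes, same subnet (183.93.76.0)


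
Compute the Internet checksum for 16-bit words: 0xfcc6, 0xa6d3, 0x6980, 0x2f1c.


Sum all words (with carry folding):
+ 0xfcc6 = 0xfcc6
+ 0xa6d3 = 0xa39a
+ 0x6980 = 0x0d1b
+ 0x2f1c = 0x3c37
One's complement: ~0x3c37
Checksum = 0xc3c8


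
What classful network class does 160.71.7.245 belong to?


First octet: 160
Binary: 10100000
10xxxxxx -> Class B (128-191)
Class B, default mask 255.255.0.0 (/16)


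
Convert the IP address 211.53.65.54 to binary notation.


211 = 11010011
53 = 00110101
65 = 01000001
54 = 00110110
Binary: 11010011.00110101.01000001.00110110


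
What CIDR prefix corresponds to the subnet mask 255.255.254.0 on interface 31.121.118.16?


Binary: 11111111.11111111.11111110.00000000
Count leading 1s
Prefix: /23


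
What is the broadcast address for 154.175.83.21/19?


Network: 154.175.64.0/19
Host bits = 13
Set all host bits to 1:
Broadcast: 154.175.95.255


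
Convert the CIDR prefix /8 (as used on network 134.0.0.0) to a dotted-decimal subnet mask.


/8 means 8 network bits, 24 host bits
Binary: 11111111000000000000000000000000
Mask: 255.0.0.0


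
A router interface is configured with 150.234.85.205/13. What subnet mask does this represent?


/13 means 13 network bits, 19 host bits
Binary: 11111111111110000000000000000000
Mask: 255.248.0.0


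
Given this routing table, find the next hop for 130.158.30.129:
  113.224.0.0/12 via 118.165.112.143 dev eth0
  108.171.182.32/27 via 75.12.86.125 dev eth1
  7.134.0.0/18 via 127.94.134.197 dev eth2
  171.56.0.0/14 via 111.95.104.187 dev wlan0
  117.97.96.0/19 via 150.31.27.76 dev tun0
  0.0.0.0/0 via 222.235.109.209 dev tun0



Longest prefix match for 130.158.30.129:
  /12 113.224.0.0: no
  /27 108.171.182.32: no
  /18 7.134.0.0: no
  /14 171.56.0.0: no
  /19 117.97.96.0: no
  /0 0.0.0.0: MATCH
Selected: next-hop 222.235.109.209 via tun0 (matched /0)


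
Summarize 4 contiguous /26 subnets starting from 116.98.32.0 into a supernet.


Original prefix: /26
Number of subnets: 4 = 2^2
New prefix = 26 - 2 = 24
Supernet: 116.98.32.0/24


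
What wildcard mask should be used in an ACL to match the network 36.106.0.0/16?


Subnet mask: 255.255.0.0
Wildcard = 255.255.255.255 - subnet mask
255 - 255 = 0
255 - 255 = 0
255 - 0 = 255
255 - 0 = 255
Wildcard: 0.0.255.255


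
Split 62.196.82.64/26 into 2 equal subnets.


New prefix = 26 + 1 = 27
Each subnet has 32 addresses
  62.196.82.64/27
  62.196.82.96/27
Subnets: 62.196.82.64/27, 62.196.82.96/27


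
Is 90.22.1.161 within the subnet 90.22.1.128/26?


Subnet network: 90.22.1.128
Test IP AND mask: 90.22.1.128
Yes, 90.22.1.161 is in 90.22.1.128/26


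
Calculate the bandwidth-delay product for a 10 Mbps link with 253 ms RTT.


BDP = bandwidth * RTT
= 10 Mbps * 253 ms
= 10 * 1e6 * 253 / 1000 bits
= 2530000 bits
= 316250 bytes
= 308.8379 KB
BDP = 2530000 bits (316250 bytes)


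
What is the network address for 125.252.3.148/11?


IP:   01111101.11111100.00000011.10010100
Mask: 11111111.11100000.00000000.00000000
AND operation:
Net:  01111101.11100000.00000000.00000000
Network: 125.224.0.0/11


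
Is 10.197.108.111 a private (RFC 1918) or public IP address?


RFC 1918 private ranges:
  10.0.0.0/8 (10.0.0.0 - 10.255.255.255)
  172.16.0.0/12 (172.16.0.0 - 172.31.255.255)
  192.168.0.0/16 (192.168.0.0 - 192.168.255.255)
Private (in 10.0.0.0/8)


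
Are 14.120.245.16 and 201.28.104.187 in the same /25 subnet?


Mask: 255.255.255.128
14.120.245.16 AND mask = 14.120.245.0
201.28.104.187 AND mask = 201.28.104.128
No, different subnets (14.120.245.0 vs 201.28.104.128)


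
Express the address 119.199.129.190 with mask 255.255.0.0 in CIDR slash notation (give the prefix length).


Binary: 11111111.11111111.00000000.00000000
Count leading 1s
Prefix: /16


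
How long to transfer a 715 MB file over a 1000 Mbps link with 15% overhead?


Effective throughput = 1000 * (1 - 15/100) = 850 Mbps
File size in Mb = 715 * 8 = 5720 Mb
Time = 5720 / 850
Time = 6.7294 seconds


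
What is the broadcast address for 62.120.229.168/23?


Network: 62.120.228.0/23
Host bits = 9
Set all host bits to 1:
Broadcast: 62.120.229.255


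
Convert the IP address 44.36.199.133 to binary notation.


44 = 00101100
36 = 00100100
199 = 11000111
133 = 10000101
Binary: 00101100.00100100.11000111.10000101


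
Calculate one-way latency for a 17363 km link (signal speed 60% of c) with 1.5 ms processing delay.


Speed = 0.6 * 3e5 km/s = 180000 km/s
Propagation delay = 17363 / 180000 = 0.0965 s = 96.4611 ms
Processing delay = 1.5 ms
Total one-way latency = 97.9611 ms


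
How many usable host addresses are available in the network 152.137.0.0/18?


Host bits = 32 - 18 = 14
Total addresses = 2^14 = 16384
Usable = total - 2 (network and broadcast)
Usable hosts: 16382


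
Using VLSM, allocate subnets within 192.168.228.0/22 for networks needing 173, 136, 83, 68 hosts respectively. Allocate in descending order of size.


173 hosts -> /24 (254 usable): 192.168.228.0/24
136 hosts -> /24 (254 usable): 192.168.229.0/24
83 hosts -> /25 (126 usable): 192.168.230.0/25
68 hosts -> /25 (126 usable): 192.168.230.128/25
Allocation: 192.168.228.0/24 (173 hosts, 254 usable); 192.168.229.0/24 (136 hosts, 254 usable); 192.168.230.0/25 (83 hosts, 126 usable); 192.168.230.128/25 (68 hosts, 126 usable)


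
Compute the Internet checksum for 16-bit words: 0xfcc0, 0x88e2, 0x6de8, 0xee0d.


Sum all words (with carry folding):
+ 0xfcc0 = 0xfcc0
+ 0x88e2 = 0x85a3
+ 0x6de8 = 0xf38b
+ 0xee0d = 0xe199
One's complement: ~0xe199
Checksum = 0x1e66


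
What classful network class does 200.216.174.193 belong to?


First octet: 200
Binary: 11001000
110xxxxx -> Class C (192-223)
Class C, default mask 255.255.255.0 (/24)


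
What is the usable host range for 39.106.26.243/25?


Network: 39.106.26.128
Broadcast: 39.106.26.255
First usable = network + 1
Last usable = broadcast - 1
Range: 39.106.26.129 to 39.106.26.254


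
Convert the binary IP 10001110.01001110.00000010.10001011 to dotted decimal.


10001110 = 142
01001110 = 78
00000010 = 2
10001011 = 139
IP: 142.78.2.139


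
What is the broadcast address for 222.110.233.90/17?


Network: 222.110.128.0/17
Host bits = 15
Set all host bits to 1:
Broadcast: 222.110.255.255


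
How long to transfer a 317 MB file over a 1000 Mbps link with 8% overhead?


Effective throughput = 1000 * (1 - 8/100) = 920 Mbps
File size in Mb = 317 * 8 = 2536 Mb
Time = 2536 / 920
Time = 2.7565 seconds


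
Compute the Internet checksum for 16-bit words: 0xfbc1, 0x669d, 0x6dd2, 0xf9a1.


Sum all words (with carry folding):
+ 0xfbc1 = 0xfbc1
+ 0x669d = 0x625f
+ 0x6dd2 = 0xd031
+ 0xf9a1 = 0xc9d3
One's complement: ~0xc9d3
Checksum = 0x362c
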